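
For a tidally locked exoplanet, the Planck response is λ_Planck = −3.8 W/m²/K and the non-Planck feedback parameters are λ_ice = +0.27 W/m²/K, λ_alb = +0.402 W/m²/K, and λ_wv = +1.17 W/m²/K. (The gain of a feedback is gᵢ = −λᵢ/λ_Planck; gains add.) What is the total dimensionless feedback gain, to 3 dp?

Convert to gains: g_ice = 0.27/3.8 = 0.07105; g_alb = 0.402/3.8 = 0.1058; g_wv = 1.17/3.8 = 0.3079.
Total gain g = 0.48475.

0.485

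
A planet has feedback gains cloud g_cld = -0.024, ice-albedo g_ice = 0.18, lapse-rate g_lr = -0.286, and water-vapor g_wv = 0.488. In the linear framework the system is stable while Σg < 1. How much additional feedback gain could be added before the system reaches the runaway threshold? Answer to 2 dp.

0.64

Current total gain = -0.024 + 0.18 − 0.286 + 0.488 = 0.358.
Margin to runaway = 1 − 0.358 = 0.64.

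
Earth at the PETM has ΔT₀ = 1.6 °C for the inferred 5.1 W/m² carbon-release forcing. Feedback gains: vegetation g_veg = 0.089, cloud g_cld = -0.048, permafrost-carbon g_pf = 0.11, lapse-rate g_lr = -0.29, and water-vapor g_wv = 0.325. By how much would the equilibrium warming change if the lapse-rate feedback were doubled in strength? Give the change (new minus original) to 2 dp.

Original: g = 0.186, ΔT = 1.6/(1−0.186) = 1.9656 °C.
With doubled lapse-rate: g' = -0.104, ΔT' = 1.6/(1+0.104) = 1.4493 °C.
Change = 1.4493 − 1.9656 = -0.52 °C.

-0.52 °C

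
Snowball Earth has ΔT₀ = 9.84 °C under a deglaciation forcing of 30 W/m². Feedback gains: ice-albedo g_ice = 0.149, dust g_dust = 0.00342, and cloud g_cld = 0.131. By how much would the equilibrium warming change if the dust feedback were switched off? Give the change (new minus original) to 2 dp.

Original: g = 0.28342, ΔT = 9.84/(1−0.28342) = 13.7319 °C.
Without dust: g' = 0.28, ΔT' = 9.84/(1−0.28) = 13.6667 °C.
Change = 13.6667 − 13.7319 = -0.07 °C.

-0.07 °C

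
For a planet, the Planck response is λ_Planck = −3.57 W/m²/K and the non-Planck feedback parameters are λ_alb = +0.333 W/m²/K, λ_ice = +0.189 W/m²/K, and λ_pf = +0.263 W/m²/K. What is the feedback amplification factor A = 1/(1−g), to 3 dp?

Convert to gains: g_alb = 0.333/3.57 = 0.09328; g_ice = 0.189/3.57 = 0.05294; g_pf = 0.263/3.57 = 0.07367.
Total gain g = 0.21989.
A = 1/(1 − 0.21989) = 1.282.

1.282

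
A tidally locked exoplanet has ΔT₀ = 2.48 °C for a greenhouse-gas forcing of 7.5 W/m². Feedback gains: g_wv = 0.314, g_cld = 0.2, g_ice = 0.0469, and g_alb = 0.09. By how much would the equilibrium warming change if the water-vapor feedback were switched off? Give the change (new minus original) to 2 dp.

-3.36 °C

Original: g = 0.6509, ΔT = 2.48/(1−0.6509) = 7.1040 °C.
Without water-vapor: g' = 0.3369, ΔT' = 2.48/(1−0.3369) = 3.7400 °C.
Change = 3.7400 − 7.1040 = -3.36 °C.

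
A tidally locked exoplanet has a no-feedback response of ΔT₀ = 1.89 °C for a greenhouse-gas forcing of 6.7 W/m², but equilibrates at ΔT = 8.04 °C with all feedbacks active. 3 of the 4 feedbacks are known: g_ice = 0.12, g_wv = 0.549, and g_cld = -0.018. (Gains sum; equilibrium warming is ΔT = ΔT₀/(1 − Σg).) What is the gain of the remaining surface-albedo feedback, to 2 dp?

Amplification A = ΔT/ΔT₀ = 8.04/1.89 = 4.254.
Total gain g = 1 − 1/A = 1 − 1/4.254 = 0.7649.
Known gains sum to 0.12 + 0.549 − 0.018 = 0.651.
g_alb = 0.7649 − 0.651 = 0.11.

0.11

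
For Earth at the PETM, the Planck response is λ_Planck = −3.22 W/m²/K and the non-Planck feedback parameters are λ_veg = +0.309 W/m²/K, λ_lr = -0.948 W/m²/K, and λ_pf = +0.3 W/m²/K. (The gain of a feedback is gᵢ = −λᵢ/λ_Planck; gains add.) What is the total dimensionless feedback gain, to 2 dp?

Convert to gains: g_veg = 0.309/3.22 = 0.09596; g_lr = -0.948/3.22 = -0.2944; g_pf = 0.3/3.22 = 0.09317.
Total gain g = -0.10527.

-0.11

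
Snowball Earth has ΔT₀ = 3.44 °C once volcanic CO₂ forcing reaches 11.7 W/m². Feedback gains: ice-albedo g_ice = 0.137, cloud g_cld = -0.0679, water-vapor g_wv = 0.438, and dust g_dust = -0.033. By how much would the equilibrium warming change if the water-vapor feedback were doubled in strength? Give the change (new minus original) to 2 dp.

Original: g = 0.4741, ΔT = 3.44/(1−0.4741) = 6.5412 °C.
With doubled water-vapor: g' = 0.9121, ΔT' = 3.44/(1−0.9121) = 39.1354 °C.
Change = 39.1354 − 6.5412 = 32.59 °C.

32.59 °C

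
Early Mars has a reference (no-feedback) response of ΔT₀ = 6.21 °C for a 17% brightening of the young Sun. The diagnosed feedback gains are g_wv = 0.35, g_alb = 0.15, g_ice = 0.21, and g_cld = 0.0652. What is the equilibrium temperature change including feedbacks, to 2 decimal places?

Total gain g = 0.35 + 0.15 + 0.21 + 0.0652 = 0.7752.
Amplification A = 1/(1 − 0.7752) = 4.448.
ΔT = 6.21 × 4.448 = 27.62 °C.

27.62 °C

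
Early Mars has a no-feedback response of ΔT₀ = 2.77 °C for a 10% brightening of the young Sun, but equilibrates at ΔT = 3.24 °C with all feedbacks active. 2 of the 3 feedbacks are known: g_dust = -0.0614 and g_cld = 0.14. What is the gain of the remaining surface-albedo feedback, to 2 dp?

0.07

Amplification A = ΔT/ΔT₀ = 3.24/2.77 = 1.17.
Total gain g = 1 − 1/A = 1 − 1/1.17 = 0.1453.
Known gains sum to -0.0614 + 0.14 = 0.0786.
g_alb = 0.1453 − 0.0786 = 0.07.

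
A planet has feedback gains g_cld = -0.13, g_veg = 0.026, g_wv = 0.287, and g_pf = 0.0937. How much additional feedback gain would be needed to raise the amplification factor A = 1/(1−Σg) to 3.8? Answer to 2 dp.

Current total gain = 0.2767.
Target gain for A = 3.8: g* = 1 − 1/3.8 = 0.7368.
Additional gain needed = 0.7368 − 0.2767 = 0.46.

0.46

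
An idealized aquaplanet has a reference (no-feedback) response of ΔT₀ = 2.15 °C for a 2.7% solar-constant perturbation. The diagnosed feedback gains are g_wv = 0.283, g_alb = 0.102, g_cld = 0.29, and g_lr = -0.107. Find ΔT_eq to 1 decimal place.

5.0 °C

Total gain g = 0.283 + 0.102 + 0.29 − 0.107 = 0.568.
Amplification A = 1/(1 − 0.568) = 2.315.
ΔT = 2.15 × 2.315 = 5.0 °C.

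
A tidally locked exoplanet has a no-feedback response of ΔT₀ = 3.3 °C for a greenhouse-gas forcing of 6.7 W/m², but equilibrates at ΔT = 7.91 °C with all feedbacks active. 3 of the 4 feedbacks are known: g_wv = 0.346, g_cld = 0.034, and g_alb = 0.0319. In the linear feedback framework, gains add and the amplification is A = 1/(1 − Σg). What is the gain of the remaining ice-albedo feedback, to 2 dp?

0.17

Amplification A = ΔT/ΔT₀ = 7.91/3.3 = 2.397.
Total gain g = 1 − 1/A = 1 − 1/2.397 = 0.5828.
Known gains sum to 0.346 + 0.034 + 0.0319 = 0.4119.
g_ice = 0.5828 − 0.4119 = 0.17.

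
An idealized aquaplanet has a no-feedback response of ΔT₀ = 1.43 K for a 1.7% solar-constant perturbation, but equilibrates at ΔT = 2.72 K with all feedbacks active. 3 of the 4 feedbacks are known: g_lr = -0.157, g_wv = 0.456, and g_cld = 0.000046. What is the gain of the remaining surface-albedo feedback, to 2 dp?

Amplification A = ΔT/ΔT₀ = 2.72/1.43 = 1.902.
Total gain g = 1 − 1/A = 1 − 1/1.902 = 0.4742.
Known gains sum to -0.157 + 0.456 + 0.000046 = 0.299046.
g_alb = 0.4742 − 0.299046 = 0.18.

0.18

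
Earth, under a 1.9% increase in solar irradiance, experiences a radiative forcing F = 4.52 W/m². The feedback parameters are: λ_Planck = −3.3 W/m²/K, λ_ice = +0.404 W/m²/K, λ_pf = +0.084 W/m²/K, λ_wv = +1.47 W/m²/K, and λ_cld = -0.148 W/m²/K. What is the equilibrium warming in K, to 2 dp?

Net feedback parameter λ = (−3.3) + (+0.404) + (+0.084) + (+1.47) + (-0.148) = -1.49 W/m²/K.
ΔT = −F/λ = −4.52/(-1.49) = 3.03 K.

3.03 K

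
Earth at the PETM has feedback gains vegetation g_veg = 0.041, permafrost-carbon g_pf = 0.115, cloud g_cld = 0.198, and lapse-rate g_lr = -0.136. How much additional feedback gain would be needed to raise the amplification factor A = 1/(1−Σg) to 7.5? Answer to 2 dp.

Current total gain = 0.218.
Target gain for A = 7.5: g* = 1 − 1/7.5 = 0.8667.
Additional gain needed = 0.8667 − 0.218 = 0.65.

0.65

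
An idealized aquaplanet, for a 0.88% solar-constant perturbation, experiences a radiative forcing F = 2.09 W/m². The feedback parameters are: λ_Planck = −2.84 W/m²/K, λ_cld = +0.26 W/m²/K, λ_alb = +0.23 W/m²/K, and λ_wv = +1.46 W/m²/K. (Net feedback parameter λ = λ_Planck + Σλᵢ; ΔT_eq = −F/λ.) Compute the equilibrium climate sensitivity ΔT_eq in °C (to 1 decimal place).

Net feedback parameter λ = (−2.84) + (+0.26) + (+0.23) + (+1.46) = -0.89 W/m²/K.
ΔT = −F/λ = −2.09/(-0.89) = 2.3 °C.

2.3 °C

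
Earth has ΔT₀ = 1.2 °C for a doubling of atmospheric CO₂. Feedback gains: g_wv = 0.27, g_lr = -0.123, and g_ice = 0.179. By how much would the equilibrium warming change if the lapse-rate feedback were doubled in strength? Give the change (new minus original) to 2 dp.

Original: g = 0.326, ΔT = 1.2/(1−0.326) = 1.7804 °C.
With doubled lapse-rate: g' = 0.203, ΔT' = 1.2/(1−0.203) = 1.5056 °C.
Change = 1.5056 − 1.7804 = -0.27 °C.

-0.27 °C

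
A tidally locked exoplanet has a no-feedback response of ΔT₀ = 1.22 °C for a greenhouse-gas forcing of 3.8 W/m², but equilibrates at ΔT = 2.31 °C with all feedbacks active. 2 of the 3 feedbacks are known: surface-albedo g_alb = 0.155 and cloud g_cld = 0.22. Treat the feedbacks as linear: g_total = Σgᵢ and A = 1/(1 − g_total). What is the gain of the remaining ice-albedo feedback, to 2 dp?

0.10

Amplification A = ΔT/ΔT₀ = 2.31/1.22 = 1.893.
Total gain g = 1 − 1/A = 1 − 1/1.893 = 0.4717.
Known gains sum to 0.155 + 0.22 = 0.375.
g_ice = 0.4717 − 0.375 = 0.10.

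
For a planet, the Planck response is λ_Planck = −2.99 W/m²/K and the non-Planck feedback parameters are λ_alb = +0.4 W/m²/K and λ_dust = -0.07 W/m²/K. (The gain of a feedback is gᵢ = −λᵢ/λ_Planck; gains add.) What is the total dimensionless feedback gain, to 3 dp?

0.110

Convert to gains: g_alb = 0.4/2.99 = 0.1338; g_dust = -0.07/2.99 = -0.02341.
Total gain g = 0.11039.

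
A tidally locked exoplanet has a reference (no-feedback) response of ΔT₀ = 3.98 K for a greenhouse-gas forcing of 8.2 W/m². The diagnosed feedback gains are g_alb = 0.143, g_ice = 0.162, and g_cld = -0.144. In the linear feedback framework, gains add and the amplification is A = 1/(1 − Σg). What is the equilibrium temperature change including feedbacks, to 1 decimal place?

Total gain g = 0.143 + 0.162 − 0.144 = 0.161.
Amplification A = 1/(1 − 0.161) = 1.192.
ΔT = 3.98 × 1.192 = 4.7 K.

4.7 K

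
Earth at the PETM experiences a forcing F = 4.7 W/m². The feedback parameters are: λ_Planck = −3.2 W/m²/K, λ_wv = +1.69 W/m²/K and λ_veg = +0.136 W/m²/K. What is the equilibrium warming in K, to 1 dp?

3.4 K

Net feedback parameter λ = (−3.2) + (+1.69) + (+0.136) = -1.374 W/m²/K.
ΔT = −F/λ = −4.7/(-1.374) = 3.4 K.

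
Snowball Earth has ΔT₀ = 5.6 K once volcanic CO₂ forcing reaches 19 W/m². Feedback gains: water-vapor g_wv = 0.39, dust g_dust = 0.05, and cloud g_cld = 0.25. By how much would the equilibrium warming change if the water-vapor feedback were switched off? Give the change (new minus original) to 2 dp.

Original: g = 0.69, ΔT = 5.6/(1−0.69) = 18.0645 K.
Without water-vapor: g' = 0.3, ΔT' = 5.6/(1−0.3) = 8.0000 K.
Change = 8.0000 − 18.0645 = -10.06 K.

-10.06 K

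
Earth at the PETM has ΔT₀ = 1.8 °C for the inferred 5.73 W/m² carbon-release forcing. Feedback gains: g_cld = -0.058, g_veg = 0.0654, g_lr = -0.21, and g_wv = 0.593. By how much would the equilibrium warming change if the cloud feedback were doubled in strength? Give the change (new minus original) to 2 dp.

Original: g = 0.3904, ΔT = 1.8/(1−0.3904) = 2.9528 °C.
With doubled cloud: g' = 0.3324, ΔT' = 1.8/(1−0.3324) = 2.6962 °C.
Change = 2.6962 − 2.9528 = -0.26 °C.

-0.26 °C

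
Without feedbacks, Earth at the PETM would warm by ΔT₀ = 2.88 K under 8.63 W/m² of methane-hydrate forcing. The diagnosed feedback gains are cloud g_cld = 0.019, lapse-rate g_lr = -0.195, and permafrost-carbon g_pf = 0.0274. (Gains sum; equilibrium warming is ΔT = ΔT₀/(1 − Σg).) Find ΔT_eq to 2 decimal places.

2.51 K

Total gain g = 0.019 − 0.195 + 0.0274 = -0.1486.
Amplification A = 1/(1 + 0.1486) = 0.8706.
ΔT = 2.88 × 0.8706 = 2.51 K.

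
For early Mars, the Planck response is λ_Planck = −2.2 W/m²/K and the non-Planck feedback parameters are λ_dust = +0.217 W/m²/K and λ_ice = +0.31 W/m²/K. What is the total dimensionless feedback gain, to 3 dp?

0.240

Convert to gains: g_dust = 0.217/2.2 = 0.09864; g_ice = 0.31/2.2 = 0.1409.
Total gain g = 0.23954.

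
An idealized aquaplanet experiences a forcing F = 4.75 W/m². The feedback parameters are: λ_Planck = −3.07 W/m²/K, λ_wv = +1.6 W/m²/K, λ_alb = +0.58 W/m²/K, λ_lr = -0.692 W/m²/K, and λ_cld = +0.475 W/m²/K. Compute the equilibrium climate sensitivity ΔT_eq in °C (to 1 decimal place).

4.3 °C

Net feedback parameter λ = (−3.07) + (+1.6) + (+0.58) + (-0.692) + (+0.475) = -1.107 W/m²/K.
ΔT = −F/λ = −4.75/(-1.107) = 4.3 °C.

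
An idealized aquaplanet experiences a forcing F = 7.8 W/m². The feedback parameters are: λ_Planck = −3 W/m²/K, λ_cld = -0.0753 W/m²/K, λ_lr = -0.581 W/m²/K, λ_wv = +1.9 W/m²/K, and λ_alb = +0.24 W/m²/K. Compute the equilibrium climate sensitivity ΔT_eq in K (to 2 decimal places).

Net feedback parameter λ = (−3) + (-0.0753) + (-0.581) + (+1.9) + (+0.24) = -1.5163 W/m²/K.
ΔT = −F/λ = −7.8/(-1.5163) = 5.14 K.

5.14 K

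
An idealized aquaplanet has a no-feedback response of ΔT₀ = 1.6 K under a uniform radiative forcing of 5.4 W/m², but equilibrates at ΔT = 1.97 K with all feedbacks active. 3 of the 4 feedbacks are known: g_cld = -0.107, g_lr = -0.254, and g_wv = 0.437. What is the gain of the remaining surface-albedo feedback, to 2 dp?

0.11

Amplification A = ΔT/ΔT₀ = 1.97/1.6 = 1.231.
Total gain g = 1 − 1/A = 1 − 1/1.231 = 0.1877.
Known gains sum to -0.107 − 0.254 + 0.437 = 0.076.
g_alb = 0.1877 − 0.076 = 0.11.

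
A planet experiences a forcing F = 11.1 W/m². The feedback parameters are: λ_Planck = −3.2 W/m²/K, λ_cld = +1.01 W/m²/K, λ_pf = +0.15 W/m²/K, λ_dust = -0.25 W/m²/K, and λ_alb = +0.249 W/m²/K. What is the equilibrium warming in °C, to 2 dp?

Net feedback parameter λ = (−3.2) + (+1.01) + (+0.15) + (-0.25) + (+0.249) = -2.041 W/m²/K.
ΔT = −F/λ = −11.1/(-2.041) = 5.44 °C.

5.44 °C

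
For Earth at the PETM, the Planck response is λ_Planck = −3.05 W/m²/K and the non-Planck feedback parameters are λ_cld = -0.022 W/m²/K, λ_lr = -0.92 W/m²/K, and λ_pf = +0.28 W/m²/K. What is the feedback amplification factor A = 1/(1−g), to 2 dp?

0.82

Convert to gains: g_cld = -0.022/3.05 = -0.007213; g_lr = -0.92/3.05 = -0.3016; g_pf = 0.28/3.05 = 0.0918.
Total gain g = -0.217013.
A = 1/(1 + 0.217013) = 0.82.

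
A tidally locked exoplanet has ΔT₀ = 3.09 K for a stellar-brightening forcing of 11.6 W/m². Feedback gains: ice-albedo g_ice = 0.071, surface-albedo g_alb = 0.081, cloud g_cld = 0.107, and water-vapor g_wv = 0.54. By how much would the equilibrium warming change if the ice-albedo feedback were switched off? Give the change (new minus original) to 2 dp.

-4.01 K

Original: g = 0.799, ΔT = 3.09/(1−0.799) = 15.3731 K.
Without ice-albedo: g' = 0.728, ΔT' = 3.09/(1−0.728) = 11.3603 K.
Change = 11.3603 − 15.3731 = -4.01 K.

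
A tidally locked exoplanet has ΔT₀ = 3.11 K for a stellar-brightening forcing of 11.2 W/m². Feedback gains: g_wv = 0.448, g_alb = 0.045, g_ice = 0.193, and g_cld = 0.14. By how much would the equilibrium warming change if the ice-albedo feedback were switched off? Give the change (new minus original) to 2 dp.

-9.40 K

Original: g = 0.826, ΔT = 3.11/(1−0.826) = 17.8736 K.
Without ice-albedo: g' = 0.633, ΔT' = 3.11/(1−0.633) = 8.4741 K.
Change = 8.4741 − 17.8736 = -9.40 K.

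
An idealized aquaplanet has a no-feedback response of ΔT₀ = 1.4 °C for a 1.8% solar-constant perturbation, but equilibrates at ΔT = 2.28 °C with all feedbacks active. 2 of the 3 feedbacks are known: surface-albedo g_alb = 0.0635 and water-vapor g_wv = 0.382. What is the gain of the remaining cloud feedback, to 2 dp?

-0.06

Amplification A = ΔT/ΔT₀ = 2.28/1.4 = 1.629.
Total gain g = 1 − 1/A = 1 − 1/1.629 = 0.3861.
Known gains sum to 0.0635 + 0.382 = 0.4455.
g_cld = 0.3861 − 0.4455 = -0.06.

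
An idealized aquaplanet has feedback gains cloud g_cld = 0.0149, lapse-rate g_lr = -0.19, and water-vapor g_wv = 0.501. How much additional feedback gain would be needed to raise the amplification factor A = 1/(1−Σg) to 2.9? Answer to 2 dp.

0.33

Current total gain = 0.3259.
Target gain for A = 2.9: g* = 1 − 1/2.9 = 0.6552.
Additional gain needed = 0.6552 − 0.3259 = 0.33.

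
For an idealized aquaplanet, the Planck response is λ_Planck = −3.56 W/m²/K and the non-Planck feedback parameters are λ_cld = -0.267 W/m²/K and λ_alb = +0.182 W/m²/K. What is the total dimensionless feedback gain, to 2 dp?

-0.02

Convert to gains: g_cld = -0.267/3.56 = -0.075; g_alb = 0.182/3.56 = 0.05112.
Total gain g = -0.02388.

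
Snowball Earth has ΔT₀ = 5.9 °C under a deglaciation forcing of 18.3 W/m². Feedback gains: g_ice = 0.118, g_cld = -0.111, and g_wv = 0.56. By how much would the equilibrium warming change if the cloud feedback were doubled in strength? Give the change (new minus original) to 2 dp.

-2.78 °C

Original: g = 0.567, ΔT = 5.9/(1−0.567) = 13.6259 °C.
With doubled cloud: g' = 0.456, ΔT' = 5.9/(1−0.456) = 10.8456 °C.
Change = 10.8456 − 13.6259 = -2.78 °C.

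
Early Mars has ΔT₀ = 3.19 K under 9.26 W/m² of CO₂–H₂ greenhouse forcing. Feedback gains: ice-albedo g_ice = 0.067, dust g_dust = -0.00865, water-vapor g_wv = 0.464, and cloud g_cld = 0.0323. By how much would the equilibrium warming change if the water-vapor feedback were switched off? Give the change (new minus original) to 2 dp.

-3.65 K

Original: g = 0.55465, ΔT = 3.19/(1−0.55465) = 7.1629 K.
Without water-vapor: g' = 0.09065, ΔT' = 3.19/(1−0.09065) = 3.5080 K.
Change = 3.5080 − 7.1629 = -3.65 K.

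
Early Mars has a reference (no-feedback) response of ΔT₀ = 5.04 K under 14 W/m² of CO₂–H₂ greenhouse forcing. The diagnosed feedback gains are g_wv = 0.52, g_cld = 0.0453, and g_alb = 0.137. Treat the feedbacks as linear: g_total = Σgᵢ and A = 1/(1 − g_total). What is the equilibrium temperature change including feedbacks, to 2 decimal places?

16.93 K

Total gain g = 0.52 + 0.0453 + 0.137 = 0.7023.
Amplification A = 1/(1 − 0.7023) = 3.359.
ΔT = 5.04 × 3.359 = 16.93 K.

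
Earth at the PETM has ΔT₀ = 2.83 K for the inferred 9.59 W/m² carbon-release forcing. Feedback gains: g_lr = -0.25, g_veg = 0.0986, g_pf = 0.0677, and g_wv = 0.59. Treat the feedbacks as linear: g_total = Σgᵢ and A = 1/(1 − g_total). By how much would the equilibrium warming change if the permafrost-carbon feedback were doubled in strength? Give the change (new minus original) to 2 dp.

Original: g = 0.5063, ΔT = 2.83/(1−0.5063) = 5.7322 K.
With doubled permafrost-carbon: g' = 0.574, ΔT' = 2.83/(1−0.574) = 6.6432 K.
Change = 6.6432 − 5.7322 = 0.91 K.

0.91 K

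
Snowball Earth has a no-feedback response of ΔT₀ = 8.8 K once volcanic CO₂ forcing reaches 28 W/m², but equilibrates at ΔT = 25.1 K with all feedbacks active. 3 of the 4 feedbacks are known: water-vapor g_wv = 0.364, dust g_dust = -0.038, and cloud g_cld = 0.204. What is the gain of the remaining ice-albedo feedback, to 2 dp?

0.12

Amplification A = ΔT/ΔT₀ = 25.1/8.8 = 2.852.
Total gain g = 1 − 1/A = 1 − 1/2.852 = 0.6494.
Known gains sum to 0.364 − 0.038 + 0.204 = 0.53.
g_ice = 0.6494 − 0.53 = 0.12.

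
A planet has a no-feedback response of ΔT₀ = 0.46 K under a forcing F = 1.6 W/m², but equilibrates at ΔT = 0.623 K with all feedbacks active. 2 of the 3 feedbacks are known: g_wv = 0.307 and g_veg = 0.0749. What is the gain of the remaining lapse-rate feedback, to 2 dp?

Amplification A = ΔT/ΔT₀ = 0.623/0.46 = 1.354.
Total gain g = 1 − 1/A = 1 − 1/1.354 = 0.2614.
Known gains sum to 0.307 + 0.0749 = 0.3819.
g_lr = 0.2614 − 0.3819 = -0.12.

-0.12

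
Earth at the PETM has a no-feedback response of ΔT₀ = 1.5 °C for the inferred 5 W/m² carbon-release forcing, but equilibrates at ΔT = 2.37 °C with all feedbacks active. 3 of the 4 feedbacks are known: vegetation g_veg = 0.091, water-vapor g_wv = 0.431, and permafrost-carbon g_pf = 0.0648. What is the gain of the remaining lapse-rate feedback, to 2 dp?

Amplification A = ΔT/ΔT₀ = 2.37/1.5 = 1.58.
Total gain g = 1 − 1/A = 1 − 1/1.58 = 0.3671.
Known gains sum to 0.091 + 0.431 + 0.0648 = 0.5868.
g_lr = 0.3671 − 0.5868 = -0.22.

-0.22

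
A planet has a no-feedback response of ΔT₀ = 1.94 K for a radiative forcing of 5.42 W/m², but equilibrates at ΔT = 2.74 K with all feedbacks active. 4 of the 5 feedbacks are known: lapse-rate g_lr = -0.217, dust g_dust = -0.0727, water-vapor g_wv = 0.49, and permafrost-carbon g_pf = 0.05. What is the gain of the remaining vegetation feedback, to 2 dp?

Amplification A = ΔT/ΔT₀ = 2.74/1.94 = 1.412.
Total gain g = 1 − 1/A = 1 − 1/1.412 = 0.2918.
Known gains sum to -0.217 − 0.0727 + 0.49 + 0.05 = 0.2503.
g_veg = 0.2918 − 0.2503 = 0.04.

0.04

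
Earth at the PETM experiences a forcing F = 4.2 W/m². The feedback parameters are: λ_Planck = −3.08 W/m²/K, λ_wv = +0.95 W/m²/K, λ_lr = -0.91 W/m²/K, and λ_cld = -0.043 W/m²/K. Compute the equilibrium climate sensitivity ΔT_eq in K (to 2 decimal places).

Net feedback parameter λ = (−3.08) + (+0.95) + (-0.91) + (-0.043) = -3.083 W/m²/K.
ΔT = −F/λ = −4.2/(-3.083) = 1.36 K.

1.36 K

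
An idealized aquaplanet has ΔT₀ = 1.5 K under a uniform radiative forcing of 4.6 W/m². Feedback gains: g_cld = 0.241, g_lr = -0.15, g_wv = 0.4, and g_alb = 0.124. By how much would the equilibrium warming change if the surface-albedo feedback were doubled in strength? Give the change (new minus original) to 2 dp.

1.85 K

Original: g = 0.615, ΔT = 1.5/(1−0.615) = 3.8961 K.
With doubled surface-albedo: g' = 0.739, ΔT' = 1.5/(1−0.739) = 5.7471 K.
Change = 5.7471 − 3.8961 = 1.85 K.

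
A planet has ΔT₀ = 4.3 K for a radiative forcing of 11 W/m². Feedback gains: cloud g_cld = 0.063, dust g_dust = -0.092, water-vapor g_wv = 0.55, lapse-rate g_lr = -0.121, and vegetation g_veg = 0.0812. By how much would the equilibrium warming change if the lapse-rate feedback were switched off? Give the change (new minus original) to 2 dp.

Original: g = 0.4812, ΔT = 4.3/(1−0.4812) = 8.2884 K.
Without lapse-rate: g' = 0.6022, ΔT' = 4.3/(1−0.6022) = 10.8095 K.
Change = 10.8095 − 8.2884 = 2.52 K.

2.52 K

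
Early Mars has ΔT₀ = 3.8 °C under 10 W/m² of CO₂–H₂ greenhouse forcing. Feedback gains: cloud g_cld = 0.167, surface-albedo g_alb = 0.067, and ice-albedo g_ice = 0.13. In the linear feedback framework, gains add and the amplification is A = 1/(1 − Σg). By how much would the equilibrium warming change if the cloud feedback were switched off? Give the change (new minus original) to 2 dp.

-1.24 °C

Original: g = 0.364, ΔT = 3.8/(1−0.364) = 5.9748 °C.
Without cloud: g' = 0.197, ΔT' = 3.8/(1−0.197) = 4.7323 °C.
Change = 4.7323 − 5.9748 = -1.24 °C.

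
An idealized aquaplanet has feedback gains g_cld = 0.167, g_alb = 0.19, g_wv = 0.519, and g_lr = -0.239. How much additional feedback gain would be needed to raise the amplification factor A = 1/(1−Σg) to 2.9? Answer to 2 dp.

0.02

Current total gain = 0.637.
Target gain for A = 2.9: g* = 1 − 1/2.9 = 0.6552.
Additional gain needed = 0.6552 − 0.637 = 0.02.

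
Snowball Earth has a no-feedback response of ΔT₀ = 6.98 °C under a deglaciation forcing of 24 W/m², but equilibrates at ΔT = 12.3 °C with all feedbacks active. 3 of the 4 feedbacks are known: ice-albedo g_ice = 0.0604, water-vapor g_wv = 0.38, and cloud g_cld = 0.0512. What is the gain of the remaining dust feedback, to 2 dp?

-0.06

Amplification A = ΔT/ΔT₀ = 12.3/6.98 = 1.762.
Total gain g = 1 − 1/A = 1 − 1/1.762 = 0.4325.
Known gains sum to 0.0604 + 0.38 + 0.0512 = 0.4916.
g_dust = 0.4325 − 0.4916 = -0.06.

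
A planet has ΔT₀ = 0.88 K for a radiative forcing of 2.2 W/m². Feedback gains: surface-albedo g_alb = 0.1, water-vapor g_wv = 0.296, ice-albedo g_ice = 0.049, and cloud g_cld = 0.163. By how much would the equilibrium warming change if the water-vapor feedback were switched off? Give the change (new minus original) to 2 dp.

Original: g = 0.608, ΔT = 0.88/(1−0.608) = 2.2449 K.
Without water-vapor: g' = 0.312, ΔT' = 0.88/(1−0.312) = 1.2791 K.
Change = 1.2791 − 2.2449 = -0.97 K.

-0.97 K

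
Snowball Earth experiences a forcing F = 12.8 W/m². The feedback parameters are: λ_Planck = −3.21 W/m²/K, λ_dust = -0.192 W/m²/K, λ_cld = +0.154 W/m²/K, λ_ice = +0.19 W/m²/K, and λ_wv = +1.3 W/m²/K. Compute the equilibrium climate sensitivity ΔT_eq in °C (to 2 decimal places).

Net feedback parameter λ = (−3.21) + (-0.192) + (+0.154) + (+0.19) + (+1.3) = -1.758 W/m²/K.
ΔT = −F/λ = −12.8/(-1.758) = 7.28 °C.

7.28 °C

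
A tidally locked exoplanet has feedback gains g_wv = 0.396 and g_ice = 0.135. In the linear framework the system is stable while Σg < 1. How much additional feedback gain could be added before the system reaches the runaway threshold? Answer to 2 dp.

0.47

Current total gain = 0.396 + 0.135 = 0.531.
Margin to runaway = 1 − 0.531 = 0.47.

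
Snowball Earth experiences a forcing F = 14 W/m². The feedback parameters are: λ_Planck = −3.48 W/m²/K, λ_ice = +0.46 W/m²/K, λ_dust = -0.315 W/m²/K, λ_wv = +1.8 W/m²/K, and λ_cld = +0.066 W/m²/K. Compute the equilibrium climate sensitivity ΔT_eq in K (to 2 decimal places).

9.53 K

Net feedback parameter λ = (−3.48) + (+0.46) + (-0.315) + (+1.8) + (+0.066) = -1.469 W/m²/K.
ΔT = −F/λ = −14/(-1.469) = 9.53 K.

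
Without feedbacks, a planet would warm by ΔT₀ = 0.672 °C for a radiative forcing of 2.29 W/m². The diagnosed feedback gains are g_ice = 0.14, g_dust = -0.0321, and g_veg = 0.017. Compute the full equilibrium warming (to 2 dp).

Total gain g = 0.14 − 0.0321 + 0.017 = 0.1249.
Amplification A = 1/(1 − 0.1249) = 1.143.
ΔT = 0.672 × 1.143 = 0.77 °C.

0.77 °C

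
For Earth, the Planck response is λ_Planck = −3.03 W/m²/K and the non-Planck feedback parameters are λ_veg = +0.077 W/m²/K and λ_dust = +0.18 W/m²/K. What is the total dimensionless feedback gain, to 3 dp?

Convert to gains: g_veg = 0.077/3.03 = 0.02541; g_dust = 0.18/3.03 = 0.05941.
Total gain g = 0.08482.

0.085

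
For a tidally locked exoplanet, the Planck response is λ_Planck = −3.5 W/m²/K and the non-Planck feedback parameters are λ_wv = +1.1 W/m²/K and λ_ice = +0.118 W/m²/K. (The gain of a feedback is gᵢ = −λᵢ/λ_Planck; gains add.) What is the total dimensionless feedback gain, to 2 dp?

Convert to gains: g_wv = 1.1/3.5 = 0.3143; g_ice = 0.118/3.5 = 0.03371.
Total gain g = 0.34801.

0.35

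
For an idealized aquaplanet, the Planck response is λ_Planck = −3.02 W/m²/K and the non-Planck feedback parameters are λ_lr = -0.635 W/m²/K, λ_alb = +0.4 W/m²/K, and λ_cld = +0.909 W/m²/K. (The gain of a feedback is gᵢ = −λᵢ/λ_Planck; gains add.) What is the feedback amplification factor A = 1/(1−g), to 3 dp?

Convert to gains: g_lr = -0.635/3.02 = -0.2103; g_alb = 0.4/3.02 = 0.1325; g_cld = 0.909/3.02 = 0.301.
Total gain g = 0.2232.
A = 1/(1 − 0.2232) = 1.287.

1.287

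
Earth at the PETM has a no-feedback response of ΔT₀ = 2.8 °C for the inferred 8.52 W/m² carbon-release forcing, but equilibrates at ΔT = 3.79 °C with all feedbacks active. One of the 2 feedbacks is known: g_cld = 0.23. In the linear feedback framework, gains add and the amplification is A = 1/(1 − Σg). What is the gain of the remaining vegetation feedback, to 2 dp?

0.03

Amplification A = ΔT/ΔT₀ = 3.79/2.8 = 1.354.
Total gain g = 1 − 1/A = 1 − 1/1.354 = 0.2614.
The known gain is 0.23.
g_veg = 0.2614 − 0.23 = 0.03.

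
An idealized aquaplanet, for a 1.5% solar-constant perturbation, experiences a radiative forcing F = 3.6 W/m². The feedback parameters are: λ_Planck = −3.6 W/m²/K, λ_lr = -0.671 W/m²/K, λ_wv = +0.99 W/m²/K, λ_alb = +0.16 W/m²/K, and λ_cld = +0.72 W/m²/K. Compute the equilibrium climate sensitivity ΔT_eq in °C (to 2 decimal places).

Net feedback parameter λ = (−3.6) + (-0.671) + (+0.99) + (+0.16) + (+0.72) = -2.401 W/m²/K.
ΔT = −F/λ = −3.6/(-2.401) = 1.50 °C.

1.50 °C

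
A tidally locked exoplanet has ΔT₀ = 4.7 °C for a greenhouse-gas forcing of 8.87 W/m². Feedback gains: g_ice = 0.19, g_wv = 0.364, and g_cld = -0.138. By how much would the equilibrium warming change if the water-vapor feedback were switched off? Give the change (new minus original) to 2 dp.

Original: g = 0.416, ΔT = 4.7/(1−0.416) = 8.0479 °C.
Without water-vapor: g' = 0.052, ΔT' = 4.7/(1−0.052) = 4.9578 °C.
Change = 4.9578 − 8.0479 = -3.09 °C.

-3.09 °C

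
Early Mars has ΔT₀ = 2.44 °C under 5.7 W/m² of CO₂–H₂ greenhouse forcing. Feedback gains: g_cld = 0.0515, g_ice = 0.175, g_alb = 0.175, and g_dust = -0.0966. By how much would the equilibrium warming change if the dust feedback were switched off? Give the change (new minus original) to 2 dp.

0.57 °C

Original: g = 0.3049, ΔT = 2.44/(1−0.3049) = 3.5103 °C.
Without dust: g' = 0.4015, ΔT' = 2.44/(1−0.4015) = 4.0769 °C.
Change = 4.0769 − 3.5103 = 0.57 °C.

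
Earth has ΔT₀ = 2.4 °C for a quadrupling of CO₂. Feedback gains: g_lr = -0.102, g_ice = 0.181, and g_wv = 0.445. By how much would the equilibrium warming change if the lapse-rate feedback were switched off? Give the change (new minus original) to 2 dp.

1.38 °C

Original: g = 0.524, ΔT = 2.4/(1−0.524) = 5.0420 °C.
Without lapse-rate: g' = 0.626, ΔT' = 2.4/(1−0.626) = 6.4171 °C.
Change = 6.4171 − 5.0420 = 1.38 °C.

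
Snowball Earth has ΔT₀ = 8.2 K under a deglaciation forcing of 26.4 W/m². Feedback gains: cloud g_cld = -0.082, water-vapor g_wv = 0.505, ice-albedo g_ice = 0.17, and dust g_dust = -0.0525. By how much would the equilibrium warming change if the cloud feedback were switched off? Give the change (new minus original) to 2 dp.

3.88 K

Original: g = 0.5405, ΔT = 8.2/(1−0.5405) = 17.8455 K.
Without cloud: g' = 0.6225, ΔT' = 8.2/(1−0.6225) = 21.7219 K.
Change = 21.7219 − 17.8455 = 3.88 K.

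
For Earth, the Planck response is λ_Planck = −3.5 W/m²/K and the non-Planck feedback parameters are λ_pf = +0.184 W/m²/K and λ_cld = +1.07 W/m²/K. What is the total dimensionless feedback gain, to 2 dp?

0.36

Convert to gains: g_pf = 0.184/3.5 = 0.05257; g_cld = 1.07/3.5 = 0.3057.
Total gain g = 0.35827.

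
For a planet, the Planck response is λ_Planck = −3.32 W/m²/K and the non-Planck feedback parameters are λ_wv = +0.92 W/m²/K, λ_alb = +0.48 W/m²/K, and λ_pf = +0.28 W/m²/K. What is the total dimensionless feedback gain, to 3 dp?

0.506

Convert to gains: g_wv = 0.92/3.32 = 0.2771; g_alb = 0.48/3.32 = 0.1446; g_pf = 0.28/3.32 = 0.08434.
Total gain g = 0.50604.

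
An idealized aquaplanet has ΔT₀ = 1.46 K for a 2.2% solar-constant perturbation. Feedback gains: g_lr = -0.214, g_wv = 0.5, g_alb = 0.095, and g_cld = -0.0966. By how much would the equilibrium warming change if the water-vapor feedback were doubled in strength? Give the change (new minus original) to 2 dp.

Original: g = 0.2844, ΔT = 1.46/(1−0.2844) = 2.0402 K.
With doubled water-vapor: g' = 0.7844, ΔT' = 1.46/(1−0.7844) = 6.7718 K.
Change = 6.7718 − 2.0402 = 4.73 K.

4.73 K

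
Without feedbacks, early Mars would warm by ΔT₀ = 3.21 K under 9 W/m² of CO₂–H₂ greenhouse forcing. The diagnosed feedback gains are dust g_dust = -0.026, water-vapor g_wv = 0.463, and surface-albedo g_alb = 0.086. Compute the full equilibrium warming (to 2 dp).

6.73 K

Total gain g = -0.026 + 0.463 + 0.086 = 0.523.
Amplification A = 1/(1 − 0.523) = 2.096.
ΔT = 3.21 × 2.096 = 6.73 K.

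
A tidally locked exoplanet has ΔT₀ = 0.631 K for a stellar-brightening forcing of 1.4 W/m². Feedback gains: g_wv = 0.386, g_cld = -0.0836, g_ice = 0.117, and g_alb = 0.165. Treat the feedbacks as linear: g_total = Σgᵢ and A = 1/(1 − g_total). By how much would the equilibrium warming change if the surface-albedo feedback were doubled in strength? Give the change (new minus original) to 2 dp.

1.00 K

Original: g = 0.5844, ΔT = 0.631/(1−0.5844) = 1.5183 K.
With doubled surface-albedo: g' = 0.7494, ΔT' = 0.631/(1−0.7494) = 2.5180 K.
Change = 2.5180 − 1.5183 = 1.00 K.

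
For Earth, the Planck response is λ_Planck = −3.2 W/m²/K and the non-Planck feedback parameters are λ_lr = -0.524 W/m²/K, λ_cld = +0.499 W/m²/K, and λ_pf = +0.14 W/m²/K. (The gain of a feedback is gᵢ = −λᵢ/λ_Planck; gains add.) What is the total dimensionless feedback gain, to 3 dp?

0.036

Convert to gains: g_lr = -0.524/3.2 = -0.1638; g_cld = 0.499/3.2 = 0.1559; g_pf = 0.14/3.2 = 0.04375.
Total gain g = 0.03585.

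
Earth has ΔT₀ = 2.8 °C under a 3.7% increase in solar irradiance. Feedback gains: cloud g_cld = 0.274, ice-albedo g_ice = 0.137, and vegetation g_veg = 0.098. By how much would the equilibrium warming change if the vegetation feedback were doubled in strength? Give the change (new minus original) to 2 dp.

1.42 °C

Original: g = 0.509, ΔT = 2.8/(1−0.509) = 5.7026 °C.
With doubled vegetation: g' = 0.607, ΔT' = 2.8/(1−0.607) = 7.1247 °C.
Change = 7.1247 − 5.7026 = 1.42 °C.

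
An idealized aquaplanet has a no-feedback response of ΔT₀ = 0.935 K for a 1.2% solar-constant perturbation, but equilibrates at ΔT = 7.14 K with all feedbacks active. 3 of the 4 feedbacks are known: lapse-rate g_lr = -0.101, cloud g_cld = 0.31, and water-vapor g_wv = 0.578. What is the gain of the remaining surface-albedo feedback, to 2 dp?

0.08

Amplification A = ΔT/ΔT₀ = 7.14/0.935 = 7.636.
Total gain g = 1 − 1/A = 1 − 1/7.636 = 0.869.
Known gains sum to -0.101 + 0.31 + 0.578 = 0.787.
g_alb = 0.869 − 0.787 = 0.08.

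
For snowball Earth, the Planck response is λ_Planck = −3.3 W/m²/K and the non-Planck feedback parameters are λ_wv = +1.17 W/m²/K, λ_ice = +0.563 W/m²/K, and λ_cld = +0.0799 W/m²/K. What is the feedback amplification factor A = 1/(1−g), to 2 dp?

2.22

Convert to gains: g_wv = 1.17/3.3 = 0.3545; g_ice = 0.563/3.3 = 0.1706; g_cld = 0.0799/3.3 = 0.02421.
Total gain g = 0.54931.
A = 1/(1 − 0.54931) = 2.22.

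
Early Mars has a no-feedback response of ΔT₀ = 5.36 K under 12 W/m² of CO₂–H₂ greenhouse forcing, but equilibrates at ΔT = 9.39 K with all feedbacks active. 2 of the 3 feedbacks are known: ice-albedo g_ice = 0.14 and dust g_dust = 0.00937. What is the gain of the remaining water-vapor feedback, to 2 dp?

Amplification A = ΔT/ΔT₀ = 9.39/5.36 = 1.752.
Total gain g = 1 − 1/A = 1 − 1/1.752 = 0.4292.
Known gains sum to 0.14 + 0.00937 = 0.14937.
g_wv = 0.4292 − 0.14937 = 0.28.

0.28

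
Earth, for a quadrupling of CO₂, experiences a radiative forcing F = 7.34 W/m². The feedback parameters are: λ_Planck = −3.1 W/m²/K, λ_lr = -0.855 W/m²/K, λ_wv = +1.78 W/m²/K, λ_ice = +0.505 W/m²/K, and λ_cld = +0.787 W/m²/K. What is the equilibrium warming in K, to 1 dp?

Net feedback parameter λ = (−3.1) + (-0.855) + (+1.78) + (+0.505) + (+0.787) = -0.883 W/m²/K.
ΔT = −F/λ = −7.34/(-0.883) = 8.3 K.

8.3 K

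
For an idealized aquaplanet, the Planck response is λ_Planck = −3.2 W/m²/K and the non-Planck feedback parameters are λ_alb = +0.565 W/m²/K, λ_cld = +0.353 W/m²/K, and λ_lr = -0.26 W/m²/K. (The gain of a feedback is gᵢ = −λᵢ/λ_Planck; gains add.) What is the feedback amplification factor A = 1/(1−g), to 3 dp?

1.259

Convert to gains: g_alb = 0.565/3.2 = 0.1766; g_cld = 0.353/3.2 = 0.1103; g_lr = -0.26/3.2 = -0.08125.
Total gain g = 0.20565.
A = 1/(1 − 0.20565) = 1.259.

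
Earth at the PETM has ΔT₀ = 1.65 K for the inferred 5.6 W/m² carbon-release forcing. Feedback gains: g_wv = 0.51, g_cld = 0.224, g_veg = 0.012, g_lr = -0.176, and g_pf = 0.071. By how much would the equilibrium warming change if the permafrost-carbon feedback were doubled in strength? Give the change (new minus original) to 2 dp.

1.13 K

Original: g = 0.641, ΔT = 1.65/(1−0.641) = 4.5961 K.
With doubled permafrost-carbon: g' = 0.712, ΔT' = 1.65/(1−0.712) = 5.7292 K.
Change = 5.7292 − 4.5961 = 1.13 K.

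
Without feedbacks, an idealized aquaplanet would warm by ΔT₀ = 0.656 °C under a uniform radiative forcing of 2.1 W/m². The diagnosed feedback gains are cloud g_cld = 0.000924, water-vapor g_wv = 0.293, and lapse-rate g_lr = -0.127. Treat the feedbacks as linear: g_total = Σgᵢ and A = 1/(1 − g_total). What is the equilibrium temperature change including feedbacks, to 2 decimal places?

Total gain g = 0.000924 + 0.293 − 0.127 = 0.166924.
Amplification A = 1/(1 − 0.166924) = 1.2.
ΔT = 0.656 × 1.2 = 0.79 °C.

0.79 °C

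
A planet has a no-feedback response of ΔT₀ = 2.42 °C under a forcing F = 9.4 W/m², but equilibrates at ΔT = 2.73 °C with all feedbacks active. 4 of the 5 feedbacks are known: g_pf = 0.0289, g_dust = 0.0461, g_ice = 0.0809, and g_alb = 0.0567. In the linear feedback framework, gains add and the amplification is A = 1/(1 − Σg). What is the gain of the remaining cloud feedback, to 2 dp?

Amplification A = ΔT/ΔT₀ = 2.73/2.42 = 1.128.
Total gain g = 1 − 1/A = 1 − 1/1.128 = 0.1135.
Known gains sum to 0.0289 + 0.0461 + 0.0809 + 0.0567 = 0.2126.
g_cld = 0.1135 − 0.2126 = -0.10.

-0.10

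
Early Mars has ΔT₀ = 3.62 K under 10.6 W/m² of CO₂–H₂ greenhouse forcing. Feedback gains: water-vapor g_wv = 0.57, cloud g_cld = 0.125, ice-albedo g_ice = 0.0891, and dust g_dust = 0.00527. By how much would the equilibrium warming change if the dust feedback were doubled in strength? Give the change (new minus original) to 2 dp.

Original: g = 0.78937, ΔT = 3.62/(1−0.78937) = 17.1865 K.
With doubled dust: g' = 0.79464, ΔT' = 3.62/(1−0.79464) = 17.6276 K.
Change = 17.6276 − 17.1865 = 0.44 K.

0.44 K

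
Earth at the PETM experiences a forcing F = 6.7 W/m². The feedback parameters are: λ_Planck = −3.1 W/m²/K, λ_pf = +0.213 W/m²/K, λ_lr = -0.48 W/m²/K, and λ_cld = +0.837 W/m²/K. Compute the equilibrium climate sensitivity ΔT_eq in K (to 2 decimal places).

Net feedback parameter λ = (−3.1) + (+0.213) + (-0.48) + (+0.837) = -2.53 W/m²/K.
ΔT = −F/λ = −6.7/(-2.53) = 2.65 K.

2.65 K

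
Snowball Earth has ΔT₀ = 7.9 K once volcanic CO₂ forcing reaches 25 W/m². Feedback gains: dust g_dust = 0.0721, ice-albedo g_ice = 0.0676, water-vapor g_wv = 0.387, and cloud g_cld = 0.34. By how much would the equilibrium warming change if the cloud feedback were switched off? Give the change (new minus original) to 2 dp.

Original: g = 0.8667, ΔT = 7.9/(1−0.8667) = 59.2648 K.
Without cloud: g' = 0.5267, ΔT' = 7.9/(1−0.5267) = 16.6913 K.
Change = 16.6913 − 59.2648 = -42.57 K.

-42.57 K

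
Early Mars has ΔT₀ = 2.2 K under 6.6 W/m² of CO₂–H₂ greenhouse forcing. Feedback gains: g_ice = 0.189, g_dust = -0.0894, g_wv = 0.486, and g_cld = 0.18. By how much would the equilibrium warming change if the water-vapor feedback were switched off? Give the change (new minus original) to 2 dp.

-6.33 K

Original: g = 0.7656, ΔT = 2.2/(1−0.7656) = 9.3857 K.
Without water-vapor: g' = 0.2796, ΔT' = 2.2/(1−0.2796) = 3.0539 K.
Change = 3.0539 − 9.3857 = -6.33 K.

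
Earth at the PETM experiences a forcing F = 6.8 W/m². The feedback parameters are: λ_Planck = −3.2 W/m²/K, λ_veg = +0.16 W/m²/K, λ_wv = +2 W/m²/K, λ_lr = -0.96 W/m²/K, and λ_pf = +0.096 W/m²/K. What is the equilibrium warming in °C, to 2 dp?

3.57 °C

Net feedback parameter λ = (−3.2) + (+0.16) + (+2) + (-0.96) + (+0.096) = -1.904 W/m²/K.
ΔT = −F/λ = −6.8/(-1.904) = 3.57 °C.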